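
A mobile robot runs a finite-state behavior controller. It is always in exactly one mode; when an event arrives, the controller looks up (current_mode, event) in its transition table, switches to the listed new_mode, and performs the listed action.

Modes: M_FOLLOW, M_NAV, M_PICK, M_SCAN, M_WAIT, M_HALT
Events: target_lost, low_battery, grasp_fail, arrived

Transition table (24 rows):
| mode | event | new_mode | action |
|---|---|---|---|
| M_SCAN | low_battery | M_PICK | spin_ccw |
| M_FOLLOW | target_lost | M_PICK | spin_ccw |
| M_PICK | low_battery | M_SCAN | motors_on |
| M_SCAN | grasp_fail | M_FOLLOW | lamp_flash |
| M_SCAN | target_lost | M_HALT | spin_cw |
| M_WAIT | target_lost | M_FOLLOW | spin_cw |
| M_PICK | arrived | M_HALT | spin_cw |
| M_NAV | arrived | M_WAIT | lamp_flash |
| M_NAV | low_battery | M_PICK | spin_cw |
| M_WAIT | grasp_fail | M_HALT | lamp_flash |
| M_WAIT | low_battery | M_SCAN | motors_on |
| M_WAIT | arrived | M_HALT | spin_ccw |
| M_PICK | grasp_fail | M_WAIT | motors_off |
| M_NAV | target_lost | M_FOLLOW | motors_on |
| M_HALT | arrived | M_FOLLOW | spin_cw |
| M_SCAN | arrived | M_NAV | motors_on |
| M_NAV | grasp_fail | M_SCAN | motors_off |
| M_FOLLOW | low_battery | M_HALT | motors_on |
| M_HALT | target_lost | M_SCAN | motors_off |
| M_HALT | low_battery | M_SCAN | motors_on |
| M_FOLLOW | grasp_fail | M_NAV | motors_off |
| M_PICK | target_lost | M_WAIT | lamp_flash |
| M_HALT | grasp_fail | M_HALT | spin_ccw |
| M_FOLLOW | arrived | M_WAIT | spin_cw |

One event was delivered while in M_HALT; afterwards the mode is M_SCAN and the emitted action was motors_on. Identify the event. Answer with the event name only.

low_battery

try target_lost: (M_HALT, target_lost) → (M_SCAN, motors_off)
try low_battery: (M_HALT, low_battery) → (M_SCAN, motors_on)  ← matches
try grasp_fail: (M_HALT, grasp_fail) → (M_HALT, spin_ccw)
try arrived: (M_HALT, arrived) → (M_FOLLOW, spin_cw)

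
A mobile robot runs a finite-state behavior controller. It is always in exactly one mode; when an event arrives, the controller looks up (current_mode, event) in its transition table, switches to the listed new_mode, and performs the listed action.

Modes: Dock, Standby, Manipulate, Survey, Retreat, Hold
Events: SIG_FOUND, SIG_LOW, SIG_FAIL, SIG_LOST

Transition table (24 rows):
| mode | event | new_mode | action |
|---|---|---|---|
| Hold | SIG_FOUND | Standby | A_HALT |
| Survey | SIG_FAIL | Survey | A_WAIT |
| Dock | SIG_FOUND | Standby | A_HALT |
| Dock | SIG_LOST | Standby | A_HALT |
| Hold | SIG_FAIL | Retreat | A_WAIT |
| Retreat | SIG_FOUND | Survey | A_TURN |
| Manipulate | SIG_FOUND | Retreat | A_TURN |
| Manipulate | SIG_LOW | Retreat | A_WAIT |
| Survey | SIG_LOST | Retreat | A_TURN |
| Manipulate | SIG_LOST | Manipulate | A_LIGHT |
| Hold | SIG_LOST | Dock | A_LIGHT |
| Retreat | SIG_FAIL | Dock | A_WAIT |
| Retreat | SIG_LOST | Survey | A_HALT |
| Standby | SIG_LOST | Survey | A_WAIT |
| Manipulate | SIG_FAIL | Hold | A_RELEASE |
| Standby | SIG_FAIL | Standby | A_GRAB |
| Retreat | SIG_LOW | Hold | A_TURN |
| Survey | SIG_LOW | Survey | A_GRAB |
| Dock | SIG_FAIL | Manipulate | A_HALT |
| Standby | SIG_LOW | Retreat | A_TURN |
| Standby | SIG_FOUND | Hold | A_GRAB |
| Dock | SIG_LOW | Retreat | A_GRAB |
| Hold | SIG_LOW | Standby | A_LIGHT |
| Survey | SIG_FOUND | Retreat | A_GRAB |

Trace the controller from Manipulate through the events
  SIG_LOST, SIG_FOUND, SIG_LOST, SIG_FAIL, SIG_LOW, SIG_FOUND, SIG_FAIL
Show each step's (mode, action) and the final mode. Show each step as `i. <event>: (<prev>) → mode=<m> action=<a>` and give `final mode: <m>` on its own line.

1. SIG_LOST: (Manipulate) → mode=Manipulate action=A_LIGHT
2. SIG_FOUND: (Manipulate) → mode=Retreat action=A_TURN
3. SIG_LOST: (Retreat) → mode=Survey action=A_HALT
4. SIG_FAIL: (Survey) → mode=Survey action=A_WAIT
5. SIG_LOW: (Survey) → mode=Survey action=A_GRAB
6. SIG_FOUND: (Survey) → mode=Retreat action=A_GRAB
7. SIG_FAIL: (Retreat) → mode=Dock action=A_WAIT

final mode: Dock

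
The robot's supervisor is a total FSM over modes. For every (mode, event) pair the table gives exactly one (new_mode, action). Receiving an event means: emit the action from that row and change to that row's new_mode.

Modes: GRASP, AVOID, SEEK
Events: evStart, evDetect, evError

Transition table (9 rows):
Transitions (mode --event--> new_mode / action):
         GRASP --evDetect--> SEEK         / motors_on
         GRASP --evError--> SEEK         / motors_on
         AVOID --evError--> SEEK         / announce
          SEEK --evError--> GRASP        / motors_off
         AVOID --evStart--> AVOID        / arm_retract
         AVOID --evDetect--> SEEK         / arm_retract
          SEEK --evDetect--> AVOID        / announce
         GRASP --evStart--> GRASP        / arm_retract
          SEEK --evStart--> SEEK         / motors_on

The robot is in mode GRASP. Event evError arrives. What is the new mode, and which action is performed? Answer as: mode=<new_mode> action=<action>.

current mode = GRASP; filter table to that mode:
  (GRASP, evDetect) → (SEEK, motors_on)
  (GRASP, evError) → (SEEK, motors_on)  ← event matches
  (GRASP, evStart) → (GRASP, arm_retract)
event = evError selects (SEEK, motors_on)

mode=SEEK action=motors_on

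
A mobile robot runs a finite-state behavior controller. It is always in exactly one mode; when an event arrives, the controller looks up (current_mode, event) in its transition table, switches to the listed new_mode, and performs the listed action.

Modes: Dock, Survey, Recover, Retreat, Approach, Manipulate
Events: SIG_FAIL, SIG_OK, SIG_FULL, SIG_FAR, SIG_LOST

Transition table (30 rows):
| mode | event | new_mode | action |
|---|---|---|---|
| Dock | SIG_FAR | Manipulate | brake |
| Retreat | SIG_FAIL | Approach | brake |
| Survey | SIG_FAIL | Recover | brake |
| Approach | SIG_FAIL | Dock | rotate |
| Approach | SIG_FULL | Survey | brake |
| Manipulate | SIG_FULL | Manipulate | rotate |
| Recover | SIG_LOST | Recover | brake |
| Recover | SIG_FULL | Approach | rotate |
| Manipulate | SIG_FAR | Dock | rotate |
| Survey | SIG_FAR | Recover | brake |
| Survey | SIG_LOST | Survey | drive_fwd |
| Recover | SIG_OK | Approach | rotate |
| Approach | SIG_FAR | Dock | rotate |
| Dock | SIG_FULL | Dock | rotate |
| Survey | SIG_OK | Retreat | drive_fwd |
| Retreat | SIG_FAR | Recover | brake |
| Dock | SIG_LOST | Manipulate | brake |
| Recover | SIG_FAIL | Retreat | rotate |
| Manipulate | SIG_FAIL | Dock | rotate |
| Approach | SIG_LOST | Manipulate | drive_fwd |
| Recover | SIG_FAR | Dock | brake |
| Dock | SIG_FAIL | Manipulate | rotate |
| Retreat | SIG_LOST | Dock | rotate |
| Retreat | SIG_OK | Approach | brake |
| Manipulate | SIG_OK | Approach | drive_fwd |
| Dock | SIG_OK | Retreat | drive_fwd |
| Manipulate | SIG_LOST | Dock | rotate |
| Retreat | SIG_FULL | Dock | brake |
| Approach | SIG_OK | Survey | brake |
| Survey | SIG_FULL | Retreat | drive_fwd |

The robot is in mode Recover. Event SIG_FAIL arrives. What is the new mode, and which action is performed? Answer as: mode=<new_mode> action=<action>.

current mode = Recover; filter table to that mode:
  (Recover, SIG_LOST) → (Recover, brake)
  (Recover, SIG_FULL) → (Approach, rotate)
  (Recover, SIG_OK) → (Approach, rotate)
  (Recover, SIG_FAIL) → (Retreat, rotate)  ← event matches
  (Recover, SIG_FAR) → (Dock, brake)
event = SIG_FAIL selects (Retreat, rotate)

mode=Retreat action=rotate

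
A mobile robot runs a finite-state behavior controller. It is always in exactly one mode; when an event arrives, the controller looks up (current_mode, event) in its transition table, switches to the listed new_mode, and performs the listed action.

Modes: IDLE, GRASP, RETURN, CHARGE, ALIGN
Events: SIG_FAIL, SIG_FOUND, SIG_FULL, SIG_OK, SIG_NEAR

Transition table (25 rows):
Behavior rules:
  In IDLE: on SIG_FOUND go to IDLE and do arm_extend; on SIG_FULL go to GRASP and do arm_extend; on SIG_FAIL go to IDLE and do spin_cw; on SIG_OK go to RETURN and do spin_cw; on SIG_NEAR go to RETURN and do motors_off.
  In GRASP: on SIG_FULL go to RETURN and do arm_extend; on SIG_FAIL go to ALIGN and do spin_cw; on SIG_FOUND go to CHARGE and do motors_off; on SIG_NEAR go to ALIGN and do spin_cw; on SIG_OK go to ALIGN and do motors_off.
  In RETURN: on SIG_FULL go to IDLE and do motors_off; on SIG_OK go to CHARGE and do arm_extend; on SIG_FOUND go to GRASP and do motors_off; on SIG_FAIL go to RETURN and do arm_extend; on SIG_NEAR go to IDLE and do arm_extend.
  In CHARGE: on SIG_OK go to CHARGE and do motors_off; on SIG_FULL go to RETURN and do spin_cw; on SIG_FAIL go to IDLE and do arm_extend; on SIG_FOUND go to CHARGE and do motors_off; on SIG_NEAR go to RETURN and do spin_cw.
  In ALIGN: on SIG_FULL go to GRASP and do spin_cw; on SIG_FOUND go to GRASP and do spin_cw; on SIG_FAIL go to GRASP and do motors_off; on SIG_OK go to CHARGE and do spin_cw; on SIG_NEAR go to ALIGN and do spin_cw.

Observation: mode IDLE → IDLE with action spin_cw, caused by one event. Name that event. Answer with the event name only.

SIG_FAIL

try SIG_FAIL: (IDLE, SIG_FAIL) → (IDLE, spin_cw)  ← matches
try SIG_FOUND: (IDLE, SIG_FOUND) → (IDLE, arm_extend)
try SIG_FULL: (IDLE, SIG_FULL) → (GRASP, arm_extend)
try SIG_OK: (IDLE, SIG_OK) → (RETURN, spin_cw)
try SIG_NEAR: (IDLE, SIG_NEAR) → (RETURN, motors_off)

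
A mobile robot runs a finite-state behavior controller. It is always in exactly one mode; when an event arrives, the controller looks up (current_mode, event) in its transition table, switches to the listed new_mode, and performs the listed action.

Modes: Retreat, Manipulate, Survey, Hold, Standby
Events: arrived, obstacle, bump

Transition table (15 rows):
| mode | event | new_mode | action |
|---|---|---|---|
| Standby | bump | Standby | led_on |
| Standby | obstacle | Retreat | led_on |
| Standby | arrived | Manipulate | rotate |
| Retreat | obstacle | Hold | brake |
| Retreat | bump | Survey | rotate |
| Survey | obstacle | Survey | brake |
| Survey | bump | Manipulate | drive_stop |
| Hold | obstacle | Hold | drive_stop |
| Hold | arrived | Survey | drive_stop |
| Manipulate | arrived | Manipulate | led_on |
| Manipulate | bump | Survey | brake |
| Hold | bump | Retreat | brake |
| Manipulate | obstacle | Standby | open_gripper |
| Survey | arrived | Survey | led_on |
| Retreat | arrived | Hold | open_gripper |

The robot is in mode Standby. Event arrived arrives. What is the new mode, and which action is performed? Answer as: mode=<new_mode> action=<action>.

current mode = Standby; filter table to that mode:
  (Standby, bump) → (Standby, led_on)
  (Standby, obstacle) → (Retreat, led_on)
  (Standby, arrived) → (Manipulate, rotate)  ← event matches
event = arrived selects (Manipulate, rotate)

mode=Manipulate action=rotate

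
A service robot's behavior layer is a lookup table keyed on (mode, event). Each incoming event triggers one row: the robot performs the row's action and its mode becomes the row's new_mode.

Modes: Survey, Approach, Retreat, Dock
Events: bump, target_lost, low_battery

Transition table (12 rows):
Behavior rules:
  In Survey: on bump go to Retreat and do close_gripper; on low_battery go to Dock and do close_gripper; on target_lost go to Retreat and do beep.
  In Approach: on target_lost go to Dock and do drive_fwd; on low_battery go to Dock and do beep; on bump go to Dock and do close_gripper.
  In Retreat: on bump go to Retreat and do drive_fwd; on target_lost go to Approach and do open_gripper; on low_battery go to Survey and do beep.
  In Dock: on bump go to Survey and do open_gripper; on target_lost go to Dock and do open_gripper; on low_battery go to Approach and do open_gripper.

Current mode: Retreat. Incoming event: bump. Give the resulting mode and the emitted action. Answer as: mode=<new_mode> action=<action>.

mode=Retreat action=drive_fwd

current mode = Retreat; filter table to that mode:
  (Retreat, bump) → (Retreat, drive_fwd)  ← event matches
  (Retreat, target_lost) → (Approach, open_gripper)
  (Retreat, low_battery) → (Survey, beep)
event = bump selects (Retreat, drive_fwd)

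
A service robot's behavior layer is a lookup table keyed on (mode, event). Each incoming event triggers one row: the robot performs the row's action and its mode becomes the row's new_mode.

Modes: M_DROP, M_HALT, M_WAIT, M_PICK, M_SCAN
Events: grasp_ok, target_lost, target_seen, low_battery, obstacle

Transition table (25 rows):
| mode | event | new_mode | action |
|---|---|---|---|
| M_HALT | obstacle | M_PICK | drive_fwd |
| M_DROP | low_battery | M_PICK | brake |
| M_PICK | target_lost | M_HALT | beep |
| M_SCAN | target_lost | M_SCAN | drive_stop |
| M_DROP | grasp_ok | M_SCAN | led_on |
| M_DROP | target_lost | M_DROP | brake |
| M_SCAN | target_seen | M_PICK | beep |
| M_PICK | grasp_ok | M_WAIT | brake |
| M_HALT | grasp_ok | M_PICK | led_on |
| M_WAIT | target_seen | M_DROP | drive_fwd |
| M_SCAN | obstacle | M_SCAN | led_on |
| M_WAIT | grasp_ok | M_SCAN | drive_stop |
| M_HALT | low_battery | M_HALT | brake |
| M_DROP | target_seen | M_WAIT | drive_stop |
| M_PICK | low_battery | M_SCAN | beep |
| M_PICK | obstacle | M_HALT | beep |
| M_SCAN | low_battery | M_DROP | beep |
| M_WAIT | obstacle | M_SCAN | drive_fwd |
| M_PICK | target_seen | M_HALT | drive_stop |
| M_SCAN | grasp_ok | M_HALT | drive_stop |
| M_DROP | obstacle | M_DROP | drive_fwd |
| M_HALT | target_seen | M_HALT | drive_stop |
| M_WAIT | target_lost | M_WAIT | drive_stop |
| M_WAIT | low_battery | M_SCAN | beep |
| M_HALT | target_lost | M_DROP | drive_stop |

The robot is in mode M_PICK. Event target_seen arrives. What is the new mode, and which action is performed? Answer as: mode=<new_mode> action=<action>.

mode=M_HALT action=drive_stop

current mode = M_PICK; filter table to that mode:
  (M_PICK, target_lost) → (M_HALT, beep)
  (M_PICK, grasp_ok) → (M_WAIT, brake)
  (M_PICK, low_battery) → (M_SCAN, beep)
  (M_PICK, obstacle) → (M_HALT, beep)
  (M_PICK, target_seen) → (M_HALT, drive_stop)  ← event matches
event = target_seen selects (M_HALT, drive_stop)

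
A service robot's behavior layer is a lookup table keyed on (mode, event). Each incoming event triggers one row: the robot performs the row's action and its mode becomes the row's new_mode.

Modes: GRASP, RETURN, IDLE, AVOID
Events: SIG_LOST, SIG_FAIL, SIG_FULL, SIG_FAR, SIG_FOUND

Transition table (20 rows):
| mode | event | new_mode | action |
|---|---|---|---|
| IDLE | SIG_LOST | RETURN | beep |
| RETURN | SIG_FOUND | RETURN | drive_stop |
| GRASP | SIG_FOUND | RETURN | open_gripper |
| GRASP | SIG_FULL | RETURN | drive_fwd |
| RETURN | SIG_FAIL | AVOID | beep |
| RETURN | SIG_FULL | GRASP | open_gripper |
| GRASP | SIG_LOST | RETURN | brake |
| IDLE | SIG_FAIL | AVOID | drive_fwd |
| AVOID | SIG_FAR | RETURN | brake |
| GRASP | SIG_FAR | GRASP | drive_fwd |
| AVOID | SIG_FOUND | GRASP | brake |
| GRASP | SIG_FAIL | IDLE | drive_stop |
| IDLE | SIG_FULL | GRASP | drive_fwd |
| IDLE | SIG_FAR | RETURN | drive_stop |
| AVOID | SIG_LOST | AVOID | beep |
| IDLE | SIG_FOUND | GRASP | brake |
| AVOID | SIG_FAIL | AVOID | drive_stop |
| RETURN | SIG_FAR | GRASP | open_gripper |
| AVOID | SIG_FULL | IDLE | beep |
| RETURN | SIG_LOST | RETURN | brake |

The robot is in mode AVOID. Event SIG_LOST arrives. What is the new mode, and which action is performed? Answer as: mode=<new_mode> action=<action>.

current mode = AVOID; filter table to that mode:
  (AVOID, SIG_FAR) → (RETURN, brake)
  (AVOID, SIG_FOUND) → (GRASP, brake)
  (AVOID, SIG_LOST) → (AVOID, beep)  ← event matches
  (AVOID, SIG_FAIL) → (AVOID, drive_stop)
  (AVOID, SIG_FULL) → (IDLE, beep)
event = SIG_LOST selects (AVOID, beep)

mode=AVOID action=beep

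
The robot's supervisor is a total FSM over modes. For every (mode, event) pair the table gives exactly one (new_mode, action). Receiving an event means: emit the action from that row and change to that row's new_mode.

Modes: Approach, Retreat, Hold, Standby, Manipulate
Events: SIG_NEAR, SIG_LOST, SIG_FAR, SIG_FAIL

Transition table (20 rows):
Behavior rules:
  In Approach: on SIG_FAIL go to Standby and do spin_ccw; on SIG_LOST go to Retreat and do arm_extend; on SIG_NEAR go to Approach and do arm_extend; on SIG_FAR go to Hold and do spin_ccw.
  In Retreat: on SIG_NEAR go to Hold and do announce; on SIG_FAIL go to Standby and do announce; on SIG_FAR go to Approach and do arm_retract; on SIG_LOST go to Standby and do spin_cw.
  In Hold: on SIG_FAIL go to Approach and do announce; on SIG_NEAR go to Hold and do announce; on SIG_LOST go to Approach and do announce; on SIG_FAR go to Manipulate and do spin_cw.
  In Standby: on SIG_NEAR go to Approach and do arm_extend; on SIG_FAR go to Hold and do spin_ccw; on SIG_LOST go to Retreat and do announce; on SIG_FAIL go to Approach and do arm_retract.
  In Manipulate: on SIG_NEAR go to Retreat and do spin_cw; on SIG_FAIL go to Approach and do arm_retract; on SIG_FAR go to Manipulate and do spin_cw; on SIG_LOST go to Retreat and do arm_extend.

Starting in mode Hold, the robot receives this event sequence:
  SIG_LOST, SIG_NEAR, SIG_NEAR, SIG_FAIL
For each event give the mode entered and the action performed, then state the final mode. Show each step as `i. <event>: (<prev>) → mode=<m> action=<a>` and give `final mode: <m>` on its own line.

1. SIG_LOST: (Hold) → mode=Approach action=announce
2. SIG_NEAR: (Approach) → mode=Approach action=arm_extend
3. SIG_NEAR: (Approach) → mode=Approach action=arm_extend
4. SIG_FAIL: (Approach) → mode=Standby action=spin_ccw

final mode: Standby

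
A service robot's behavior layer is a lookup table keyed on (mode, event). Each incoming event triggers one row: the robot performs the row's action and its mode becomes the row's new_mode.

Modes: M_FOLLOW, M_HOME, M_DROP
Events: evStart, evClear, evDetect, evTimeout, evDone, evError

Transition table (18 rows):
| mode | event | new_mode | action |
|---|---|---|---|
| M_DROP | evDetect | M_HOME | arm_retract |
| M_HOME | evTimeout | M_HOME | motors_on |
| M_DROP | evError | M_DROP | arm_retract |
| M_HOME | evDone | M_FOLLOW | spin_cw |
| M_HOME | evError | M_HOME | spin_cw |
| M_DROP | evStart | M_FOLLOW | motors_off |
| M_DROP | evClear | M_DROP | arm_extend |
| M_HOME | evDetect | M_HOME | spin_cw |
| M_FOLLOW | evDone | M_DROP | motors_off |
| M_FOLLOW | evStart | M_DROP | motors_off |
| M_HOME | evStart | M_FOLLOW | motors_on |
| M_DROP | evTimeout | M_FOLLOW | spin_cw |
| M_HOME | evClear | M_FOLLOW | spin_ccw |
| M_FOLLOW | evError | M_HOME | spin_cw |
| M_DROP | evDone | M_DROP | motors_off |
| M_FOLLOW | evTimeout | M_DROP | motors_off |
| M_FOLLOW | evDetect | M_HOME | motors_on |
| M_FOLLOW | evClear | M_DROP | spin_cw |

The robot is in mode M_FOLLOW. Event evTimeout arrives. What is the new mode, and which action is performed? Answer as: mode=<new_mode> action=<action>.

mode=M_DROP action=motors_off

current mode = M_FOLLOW; filter table to that mode:
  (M_FOLLOW, evDone) → (M_DROP, motors_off)
  (M_FOLLOW, evStart) → (M_DROP, motors_off)
  (M_FOLLOW, evError) → (M_HOME, spin_cw)
  (M_FOLLOW, evTimeout) → (M_DROP, motors_off)  ← event matches
  (M_FOLLOW, evDetect) → (M_HOME, motors_on)
  (M_FOLLOW, evClear) → (M_DROP, spin_cw)
event = evTimeout selects (M_DROP, motors_off)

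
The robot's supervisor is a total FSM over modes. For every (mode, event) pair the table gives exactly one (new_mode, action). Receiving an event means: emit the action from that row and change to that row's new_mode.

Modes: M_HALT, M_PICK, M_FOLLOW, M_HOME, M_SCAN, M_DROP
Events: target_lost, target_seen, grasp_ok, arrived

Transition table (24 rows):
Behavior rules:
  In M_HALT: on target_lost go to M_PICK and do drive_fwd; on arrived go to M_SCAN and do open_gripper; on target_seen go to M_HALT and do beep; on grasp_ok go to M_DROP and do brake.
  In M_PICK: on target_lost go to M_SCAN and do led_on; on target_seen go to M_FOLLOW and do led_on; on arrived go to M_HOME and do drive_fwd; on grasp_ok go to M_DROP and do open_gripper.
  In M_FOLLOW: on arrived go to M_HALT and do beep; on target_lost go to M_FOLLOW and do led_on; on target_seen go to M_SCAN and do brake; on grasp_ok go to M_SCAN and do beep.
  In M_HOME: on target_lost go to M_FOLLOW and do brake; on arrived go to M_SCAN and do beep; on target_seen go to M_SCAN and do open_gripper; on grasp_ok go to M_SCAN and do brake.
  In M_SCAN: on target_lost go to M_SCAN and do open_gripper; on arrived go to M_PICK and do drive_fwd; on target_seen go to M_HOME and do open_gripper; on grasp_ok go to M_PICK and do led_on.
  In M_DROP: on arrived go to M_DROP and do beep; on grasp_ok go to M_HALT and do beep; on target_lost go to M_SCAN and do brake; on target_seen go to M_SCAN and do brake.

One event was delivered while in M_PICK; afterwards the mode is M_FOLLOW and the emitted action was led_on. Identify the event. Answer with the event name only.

target_seen

try target_lost: (M_PICK, target_lost) → (M_SCAN, led_on)
try target_seen: (M_PICK, target_seen) → (M_FOLLOW, led_on)  ← matches
try grasp_ok: (M_PICK, grasp_ok) → (M_DROP, open_gripper)
try arrived: (M_PICK, arrived) → (M_HOME, drive_fwd)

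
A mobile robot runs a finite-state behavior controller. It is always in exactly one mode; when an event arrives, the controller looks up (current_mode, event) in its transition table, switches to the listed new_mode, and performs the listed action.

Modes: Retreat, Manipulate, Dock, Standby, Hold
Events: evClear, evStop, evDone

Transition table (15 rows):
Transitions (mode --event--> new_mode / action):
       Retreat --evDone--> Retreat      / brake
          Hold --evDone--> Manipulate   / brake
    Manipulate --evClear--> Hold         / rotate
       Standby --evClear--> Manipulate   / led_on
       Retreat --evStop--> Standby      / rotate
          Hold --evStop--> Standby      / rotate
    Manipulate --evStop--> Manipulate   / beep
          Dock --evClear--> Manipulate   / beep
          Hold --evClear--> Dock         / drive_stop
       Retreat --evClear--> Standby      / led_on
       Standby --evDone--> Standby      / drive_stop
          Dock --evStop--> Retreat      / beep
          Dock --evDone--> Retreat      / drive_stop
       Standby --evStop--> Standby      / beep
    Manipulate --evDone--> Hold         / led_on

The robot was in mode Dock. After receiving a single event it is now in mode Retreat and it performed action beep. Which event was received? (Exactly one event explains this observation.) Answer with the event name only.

try evClear: (Dock, evClear) → (Manipulate, beep)
try evStop: (Dock, evStop) → (Retreat, beep)  ← matches
try evDone: (Dock, evDone) → (Retreat, drive_stop)

evStop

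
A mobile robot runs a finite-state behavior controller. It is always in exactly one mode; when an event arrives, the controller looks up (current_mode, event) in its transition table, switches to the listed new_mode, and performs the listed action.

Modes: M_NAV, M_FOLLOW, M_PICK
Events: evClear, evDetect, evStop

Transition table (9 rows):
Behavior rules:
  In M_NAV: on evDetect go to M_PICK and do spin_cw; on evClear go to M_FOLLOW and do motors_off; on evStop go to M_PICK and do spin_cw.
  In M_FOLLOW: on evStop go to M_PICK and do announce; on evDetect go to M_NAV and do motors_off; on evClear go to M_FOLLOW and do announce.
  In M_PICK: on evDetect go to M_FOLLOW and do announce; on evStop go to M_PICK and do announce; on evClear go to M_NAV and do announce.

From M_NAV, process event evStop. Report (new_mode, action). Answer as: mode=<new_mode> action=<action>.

mode=M_PICK action=spin_cw

current mode = M_NAV; filter table to that mode:
  (M_NAV, evDetect) → (M_PICK, spin_cw)
  (M_NAV, evClear) → (M_FOLLOW, motors_off)
  (M_NAV, evStop) → (M_PICK, spin_cw)  ← event matches
event = evStop selects (M_PICK, spin_cw)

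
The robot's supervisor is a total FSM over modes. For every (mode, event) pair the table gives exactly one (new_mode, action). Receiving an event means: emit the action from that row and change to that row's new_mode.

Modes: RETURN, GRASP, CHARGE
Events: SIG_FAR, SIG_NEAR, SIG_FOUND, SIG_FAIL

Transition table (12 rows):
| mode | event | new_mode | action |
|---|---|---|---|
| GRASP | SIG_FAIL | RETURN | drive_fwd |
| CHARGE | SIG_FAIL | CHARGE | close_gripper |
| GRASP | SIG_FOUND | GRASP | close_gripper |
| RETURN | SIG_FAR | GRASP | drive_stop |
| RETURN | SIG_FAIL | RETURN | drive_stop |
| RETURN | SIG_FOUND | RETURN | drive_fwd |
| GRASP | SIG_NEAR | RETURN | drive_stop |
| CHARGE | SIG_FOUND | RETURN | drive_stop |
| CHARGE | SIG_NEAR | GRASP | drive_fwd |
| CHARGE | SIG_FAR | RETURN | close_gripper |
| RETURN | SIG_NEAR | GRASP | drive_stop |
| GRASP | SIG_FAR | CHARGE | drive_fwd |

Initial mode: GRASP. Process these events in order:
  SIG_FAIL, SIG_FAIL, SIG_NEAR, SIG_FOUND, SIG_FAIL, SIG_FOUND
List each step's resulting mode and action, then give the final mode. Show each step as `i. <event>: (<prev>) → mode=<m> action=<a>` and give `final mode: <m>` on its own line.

final mode: RETURN

1. SIG_FAIL: (GRASP) → mode=RETURN action=drive_fwd
2. SIG_FAIL: (RETURN) → mode=RETURN action=drive_stop
3. SIG_NEAR: (RETURN) → mode=GRASP action=drive_stop
4. SIG_FOUND: (GRASP) → mode=GRASP action=close_gripper
5. SIG_FAIL: (GRASP) → mode=RETURN action=drive_fwd
6. SIG_FOUND: (RETURN) → mode=RETURN action=drive_fwd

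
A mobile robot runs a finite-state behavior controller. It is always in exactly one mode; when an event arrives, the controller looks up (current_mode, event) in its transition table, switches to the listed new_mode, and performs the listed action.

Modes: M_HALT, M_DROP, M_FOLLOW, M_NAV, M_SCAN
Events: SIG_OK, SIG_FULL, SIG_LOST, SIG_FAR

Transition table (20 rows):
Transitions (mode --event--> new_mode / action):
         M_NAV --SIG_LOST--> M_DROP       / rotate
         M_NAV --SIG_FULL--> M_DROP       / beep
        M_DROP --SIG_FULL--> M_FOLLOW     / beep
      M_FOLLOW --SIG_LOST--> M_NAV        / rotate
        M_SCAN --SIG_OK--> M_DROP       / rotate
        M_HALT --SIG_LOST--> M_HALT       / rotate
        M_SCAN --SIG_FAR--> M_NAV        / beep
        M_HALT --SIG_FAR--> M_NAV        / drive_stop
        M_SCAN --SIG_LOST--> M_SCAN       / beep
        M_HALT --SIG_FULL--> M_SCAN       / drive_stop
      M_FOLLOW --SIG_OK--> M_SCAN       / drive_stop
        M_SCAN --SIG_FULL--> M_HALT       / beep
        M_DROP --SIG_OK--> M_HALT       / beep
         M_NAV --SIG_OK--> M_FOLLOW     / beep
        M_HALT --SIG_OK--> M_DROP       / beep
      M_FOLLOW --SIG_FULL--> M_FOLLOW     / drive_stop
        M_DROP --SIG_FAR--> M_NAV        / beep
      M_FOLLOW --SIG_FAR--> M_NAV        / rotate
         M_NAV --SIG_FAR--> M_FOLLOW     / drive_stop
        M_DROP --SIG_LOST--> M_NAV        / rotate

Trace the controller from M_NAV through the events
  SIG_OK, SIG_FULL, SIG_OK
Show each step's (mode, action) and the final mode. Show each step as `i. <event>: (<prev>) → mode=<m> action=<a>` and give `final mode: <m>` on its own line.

1. SIG_OK: (M_NAV) → mode=M_FOLLOW action=beep
2. SIG_FULL: (M_FOLLOW) → mode=M_FOLLOW action=drive_stop
3. SIG_OK: (M_FOLLOW) → mode=M_SCAN action=drive_stop

final mode: M_SCAN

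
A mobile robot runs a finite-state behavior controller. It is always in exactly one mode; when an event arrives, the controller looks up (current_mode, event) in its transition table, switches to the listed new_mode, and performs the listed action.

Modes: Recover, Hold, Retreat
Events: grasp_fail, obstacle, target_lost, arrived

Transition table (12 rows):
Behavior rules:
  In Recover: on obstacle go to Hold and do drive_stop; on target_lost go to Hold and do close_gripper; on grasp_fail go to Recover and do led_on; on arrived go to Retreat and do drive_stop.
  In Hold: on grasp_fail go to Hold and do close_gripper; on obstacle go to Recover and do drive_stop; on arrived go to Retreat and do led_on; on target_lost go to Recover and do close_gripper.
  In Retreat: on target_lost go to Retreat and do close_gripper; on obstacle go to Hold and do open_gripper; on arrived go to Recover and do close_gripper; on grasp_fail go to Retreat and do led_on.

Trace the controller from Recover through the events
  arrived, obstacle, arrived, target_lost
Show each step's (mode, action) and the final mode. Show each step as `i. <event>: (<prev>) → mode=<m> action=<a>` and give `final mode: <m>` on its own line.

1. arrived: (Recover) → mode=Retreat action=drive_stop
2. obstacle: (Retreat) → mode=Hold action=open_gripper
3. arrived: (Hold) → mode=Retreat action=led_on
4. target_lost: (Retreat) → mode=Retreat action=close_gripper

final mode: Retreat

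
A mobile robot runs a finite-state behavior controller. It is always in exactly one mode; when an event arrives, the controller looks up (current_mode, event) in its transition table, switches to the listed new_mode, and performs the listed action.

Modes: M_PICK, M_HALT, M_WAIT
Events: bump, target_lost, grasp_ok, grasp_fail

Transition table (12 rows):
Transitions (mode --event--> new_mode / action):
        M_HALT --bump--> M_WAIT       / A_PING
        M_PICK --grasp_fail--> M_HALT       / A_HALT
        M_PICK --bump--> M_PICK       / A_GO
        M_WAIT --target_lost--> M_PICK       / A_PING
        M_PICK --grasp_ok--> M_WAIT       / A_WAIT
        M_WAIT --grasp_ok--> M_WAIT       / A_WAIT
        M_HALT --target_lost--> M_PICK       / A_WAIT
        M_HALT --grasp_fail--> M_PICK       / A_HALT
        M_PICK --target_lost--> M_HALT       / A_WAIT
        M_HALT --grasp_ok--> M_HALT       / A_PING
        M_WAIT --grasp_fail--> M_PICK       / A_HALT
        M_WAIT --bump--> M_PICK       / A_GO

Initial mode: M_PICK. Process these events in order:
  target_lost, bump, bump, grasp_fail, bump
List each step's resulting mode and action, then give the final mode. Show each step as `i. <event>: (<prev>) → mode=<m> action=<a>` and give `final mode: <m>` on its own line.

1. target_lost: (M_PICK) → mode=M_HALT action=A_WAIT
2. bump: (M_HALT) → mode=M_WAIT action=A_PING
3. bump: (M_WAIT) → mode=M_PICK action=A_GO
4. grasp_fail: (M_PICK) → mode=M_HALT action=A_HALT
5. bump: (M_HALT) → mode=M_WAIT action=A_PING

final mode: M_WAIT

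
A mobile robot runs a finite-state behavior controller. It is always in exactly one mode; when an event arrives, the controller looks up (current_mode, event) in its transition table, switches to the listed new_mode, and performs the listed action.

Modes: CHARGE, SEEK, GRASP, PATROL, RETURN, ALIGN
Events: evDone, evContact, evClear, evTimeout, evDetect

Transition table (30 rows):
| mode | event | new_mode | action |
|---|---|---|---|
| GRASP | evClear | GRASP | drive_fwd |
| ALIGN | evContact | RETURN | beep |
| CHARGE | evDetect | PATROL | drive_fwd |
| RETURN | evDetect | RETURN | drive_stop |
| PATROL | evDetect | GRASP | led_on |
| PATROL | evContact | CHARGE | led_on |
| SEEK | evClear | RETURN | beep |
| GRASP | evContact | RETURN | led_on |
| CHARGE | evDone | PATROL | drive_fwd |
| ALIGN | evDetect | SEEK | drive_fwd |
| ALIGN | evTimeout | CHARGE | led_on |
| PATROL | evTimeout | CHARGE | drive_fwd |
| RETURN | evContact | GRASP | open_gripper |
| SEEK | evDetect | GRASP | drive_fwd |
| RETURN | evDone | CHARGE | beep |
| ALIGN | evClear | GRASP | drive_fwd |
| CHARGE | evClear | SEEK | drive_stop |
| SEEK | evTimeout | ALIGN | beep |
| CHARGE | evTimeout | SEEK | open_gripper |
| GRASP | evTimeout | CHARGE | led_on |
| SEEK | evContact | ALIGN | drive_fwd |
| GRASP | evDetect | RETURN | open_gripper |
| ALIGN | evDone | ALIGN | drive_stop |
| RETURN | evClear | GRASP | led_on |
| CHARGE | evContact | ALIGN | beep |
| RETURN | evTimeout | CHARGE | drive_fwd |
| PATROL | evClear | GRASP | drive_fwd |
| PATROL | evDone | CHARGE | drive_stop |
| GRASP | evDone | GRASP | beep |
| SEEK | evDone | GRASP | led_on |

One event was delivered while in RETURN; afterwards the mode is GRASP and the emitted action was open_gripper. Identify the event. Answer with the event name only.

evContact

try evDone: (RETURN, evDone) → (CHARGE, beep)
try evContact: (RETURN, evContact) → (GRASP, open_gripper)  ← matches
try evClear: (RETURN, evClear) → (GRASP, led_on)
try evTimeout: (RETURN, evTimeout) → (CHARGE, drive_fwd)
try evDetect: (RETURN, evDetect) → (RETURN, drive_stop)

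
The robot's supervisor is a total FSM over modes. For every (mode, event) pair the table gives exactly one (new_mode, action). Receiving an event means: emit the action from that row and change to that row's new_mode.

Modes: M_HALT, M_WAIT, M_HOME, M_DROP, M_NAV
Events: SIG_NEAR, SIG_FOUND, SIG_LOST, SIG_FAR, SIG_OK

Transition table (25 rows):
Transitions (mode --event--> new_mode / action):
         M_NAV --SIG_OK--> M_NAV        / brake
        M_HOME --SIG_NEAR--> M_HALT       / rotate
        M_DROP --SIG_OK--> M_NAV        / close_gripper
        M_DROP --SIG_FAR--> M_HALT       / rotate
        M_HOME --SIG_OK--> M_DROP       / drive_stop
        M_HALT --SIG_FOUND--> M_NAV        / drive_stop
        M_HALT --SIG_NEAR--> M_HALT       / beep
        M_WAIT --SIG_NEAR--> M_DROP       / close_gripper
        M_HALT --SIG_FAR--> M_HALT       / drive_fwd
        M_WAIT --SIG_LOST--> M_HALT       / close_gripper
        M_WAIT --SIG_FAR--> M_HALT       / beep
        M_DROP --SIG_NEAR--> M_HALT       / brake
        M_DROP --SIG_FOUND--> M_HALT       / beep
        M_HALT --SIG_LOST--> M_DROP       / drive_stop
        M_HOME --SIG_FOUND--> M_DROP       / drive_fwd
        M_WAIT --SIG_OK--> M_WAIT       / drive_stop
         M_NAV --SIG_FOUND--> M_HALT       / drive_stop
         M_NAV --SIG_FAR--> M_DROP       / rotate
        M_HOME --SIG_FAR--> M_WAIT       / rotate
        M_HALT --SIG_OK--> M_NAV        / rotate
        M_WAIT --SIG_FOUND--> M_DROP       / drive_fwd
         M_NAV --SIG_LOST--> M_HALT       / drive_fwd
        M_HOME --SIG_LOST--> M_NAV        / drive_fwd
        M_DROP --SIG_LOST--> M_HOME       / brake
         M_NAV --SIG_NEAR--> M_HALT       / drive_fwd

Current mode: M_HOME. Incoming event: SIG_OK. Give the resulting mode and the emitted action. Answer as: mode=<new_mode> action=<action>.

mode=M_DROP action=drive_stop

current mode = M_HOME; filter table to that mode:
  (M_HOME, SIG_NEAR) → (M_HALT, rotate)
  (M_HOME, SIG_OK) → (M_DROP, drive_stop)  ← event matches
  (M_HOME, SIG_FOUND) → (M_DROP, drive_fwd)
  (M_HOME, SIG_FAR) → (M_WAIT, rotate)
  (M_HOME, SIG_LOST) → (M_NAV, drive_fwd)
event = SIG_OK selects (M_DROP, drive_stop)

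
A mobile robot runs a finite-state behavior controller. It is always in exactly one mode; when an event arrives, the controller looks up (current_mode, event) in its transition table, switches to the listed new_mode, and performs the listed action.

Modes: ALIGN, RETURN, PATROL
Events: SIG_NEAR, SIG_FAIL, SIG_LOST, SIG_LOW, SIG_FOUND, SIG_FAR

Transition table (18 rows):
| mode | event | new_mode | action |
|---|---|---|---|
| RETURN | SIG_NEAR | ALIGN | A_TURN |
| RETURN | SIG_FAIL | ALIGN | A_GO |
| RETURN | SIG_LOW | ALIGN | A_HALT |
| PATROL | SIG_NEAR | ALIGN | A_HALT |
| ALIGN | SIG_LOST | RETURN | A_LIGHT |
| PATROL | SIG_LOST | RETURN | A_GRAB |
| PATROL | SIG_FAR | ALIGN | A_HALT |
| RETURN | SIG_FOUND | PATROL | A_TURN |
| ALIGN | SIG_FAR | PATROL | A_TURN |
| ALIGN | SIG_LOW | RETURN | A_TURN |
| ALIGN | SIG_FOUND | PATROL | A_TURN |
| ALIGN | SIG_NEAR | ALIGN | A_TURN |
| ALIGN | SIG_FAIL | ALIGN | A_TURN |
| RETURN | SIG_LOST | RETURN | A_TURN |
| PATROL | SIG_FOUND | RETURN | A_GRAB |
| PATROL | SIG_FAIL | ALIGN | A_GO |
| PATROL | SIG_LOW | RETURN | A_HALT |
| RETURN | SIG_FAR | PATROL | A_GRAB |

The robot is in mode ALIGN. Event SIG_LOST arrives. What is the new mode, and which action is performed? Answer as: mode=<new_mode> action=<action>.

current mode = ALIGN; filter table to that mode:
  (ALIGN, SIG_LOST) → (RETURN, A_LIGHT)  ← event matches
  (ALIGN, SIG_FAR) → (PATROL, A_TURN)
  (ALIGN, SIG_LOW) → (RETURN, A_TURN)
  (ALIGN, SIG_FOUND) → (PATROL, A_TURN)
  (ALIGN, SIG_NEAR) → (ALIGN, A_TURN)
  (ALIGN, SIG_FAIL) → (ALIGN, A_TURN)
event = SIG_LOST selects (RETURN, A_LIGHT)

mode=RETURN action=A_LIGHT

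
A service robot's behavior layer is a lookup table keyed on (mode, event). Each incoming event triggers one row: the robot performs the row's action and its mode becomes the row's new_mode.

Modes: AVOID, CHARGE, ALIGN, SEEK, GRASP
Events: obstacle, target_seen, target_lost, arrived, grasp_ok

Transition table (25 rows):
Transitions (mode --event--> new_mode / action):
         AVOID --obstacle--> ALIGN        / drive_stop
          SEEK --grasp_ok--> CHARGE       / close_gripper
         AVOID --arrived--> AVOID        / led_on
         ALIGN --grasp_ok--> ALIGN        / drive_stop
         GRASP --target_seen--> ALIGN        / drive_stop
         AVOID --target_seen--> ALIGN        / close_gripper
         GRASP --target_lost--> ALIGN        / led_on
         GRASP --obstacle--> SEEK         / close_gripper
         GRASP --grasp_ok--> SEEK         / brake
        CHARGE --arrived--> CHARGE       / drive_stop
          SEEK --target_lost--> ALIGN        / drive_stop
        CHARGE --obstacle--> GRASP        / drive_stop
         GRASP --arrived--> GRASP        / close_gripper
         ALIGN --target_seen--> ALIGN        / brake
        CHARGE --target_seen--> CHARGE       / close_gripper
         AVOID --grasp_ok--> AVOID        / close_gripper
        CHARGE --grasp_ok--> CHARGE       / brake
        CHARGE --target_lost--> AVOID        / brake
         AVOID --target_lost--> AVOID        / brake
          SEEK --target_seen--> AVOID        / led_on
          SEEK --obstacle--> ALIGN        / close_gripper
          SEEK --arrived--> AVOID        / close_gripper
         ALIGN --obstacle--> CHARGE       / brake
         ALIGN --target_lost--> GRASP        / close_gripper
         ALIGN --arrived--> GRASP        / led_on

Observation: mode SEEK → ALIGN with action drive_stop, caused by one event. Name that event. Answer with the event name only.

try obstacle: (SEEK, obstacle) → (ALIGN, close_gripper)
try target_seen: (SEEK, target_seen) → (AVOID, led_on)
try target_lost: (SEEK, target_lost) → (ALIGN, drive_stop)  ← matches
try arrived: (SEEK, arrived) → (AVOID, close_gripper)
try grasp_ok: (SEEK, grasp_ok) → (CHARGE, close_gripper)

target_lost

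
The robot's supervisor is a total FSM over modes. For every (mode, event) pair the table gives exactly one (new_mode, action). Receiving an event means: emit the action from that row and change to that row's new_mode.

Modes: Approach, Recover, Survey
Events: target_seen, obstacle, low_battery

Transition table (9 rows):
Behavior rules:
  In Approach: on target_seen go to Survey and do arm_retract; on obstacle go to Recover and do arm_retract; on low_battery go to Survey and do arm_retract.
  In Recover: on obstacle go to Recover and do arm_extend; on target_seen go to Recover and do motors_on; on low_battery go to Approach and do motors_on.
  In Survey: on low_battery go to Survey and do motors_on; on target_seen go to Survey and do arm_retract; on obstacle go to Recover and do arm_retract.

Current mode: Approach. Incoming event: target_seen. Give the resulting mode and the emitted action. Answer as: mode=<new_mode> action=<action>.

mode=Survey action=arm_retract

current mode = Approach; filter table to that mode:
  (Approach, target_seen) → (Survey, arm_retract)  ← event matches
  (Approach, obstacle) → (Recover, arm_retract)
  (Approach, low_battery) → (Survey, arm_retract)
event = target_seen selects (Survey, arm_retract)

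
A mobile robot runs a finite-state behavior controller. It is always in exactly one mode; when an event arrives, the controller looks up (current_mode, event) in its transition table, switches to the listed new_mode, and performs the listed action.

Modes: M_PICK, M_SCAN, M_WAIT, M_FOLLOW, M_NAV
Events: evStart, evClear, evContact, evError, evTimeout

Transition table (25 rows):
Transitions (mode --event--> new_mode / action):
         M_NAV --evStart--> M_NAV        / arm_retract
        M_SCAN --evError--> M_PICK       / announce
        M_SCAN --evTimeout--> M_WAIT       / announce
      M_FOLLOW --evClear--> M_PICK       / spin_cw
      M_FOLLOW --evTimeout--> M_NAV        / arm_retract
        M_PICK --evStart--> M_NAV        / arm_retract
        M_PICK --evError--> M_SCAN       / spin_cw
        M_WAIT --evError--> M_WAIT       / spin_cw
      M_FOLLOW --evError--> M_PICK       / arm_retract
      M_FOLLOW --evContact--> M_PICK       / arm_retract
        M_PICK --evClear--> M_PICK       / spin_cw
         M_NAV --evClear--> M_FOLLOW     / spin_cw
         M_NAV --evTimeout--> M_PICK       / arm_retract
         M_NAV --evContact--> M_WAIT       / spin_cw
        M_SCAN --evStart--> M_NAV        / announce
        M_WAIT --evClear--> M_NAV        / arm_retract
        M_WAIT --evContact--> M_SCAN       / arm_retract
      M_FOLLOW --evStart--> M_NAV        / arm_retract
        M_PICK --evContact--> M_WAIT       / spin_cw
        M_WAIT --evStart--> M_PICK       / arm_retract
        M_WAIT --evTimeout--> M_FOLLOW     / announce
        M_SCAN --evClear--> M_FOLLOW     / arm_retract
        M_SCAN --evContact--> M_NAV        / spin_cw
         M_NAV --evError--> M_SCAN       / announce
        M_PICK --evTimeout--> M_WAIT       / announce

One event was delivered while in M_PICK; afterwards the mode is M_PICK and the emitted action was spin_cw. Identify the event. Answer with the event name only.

try evStart: (M_PICK, evStart) → (M_NAV, arm_retract)
try evClear: (M_PICK, evClear) → (M_PICK, spin_cw)  ← matches
try evContact: (M_PICK, evContact) → (M_WAIT, spin_cw)
try evError: (M_PICK, evError) → (M_SCAN, spin_cw)
try evTimeout: (M_PICK, evTimeout) → (M_WAIT, announce)

evClear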